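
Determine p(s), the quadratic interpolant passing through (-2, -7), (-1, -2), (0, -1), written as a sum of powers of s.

p(s) = -2s^2 - s - 1

Build the Lagrange basis polynomials:
L_0(s) = (s + 1)s / [2] = (1/2)s^2 + (1/2)s
L_1(s) = (s + 2)s / [-1] = -s^2 - 2s
L_2(s) = (s + 2)(s + 1) / [2] = (1/2)s^2 + (3/2)s + 1
p(s) = (-7)·L_0 + (-2)·L_1 + (-1)·L_2
  (-7)·L_0(s) = -(7/2)s^2 - (7/2)s
  (-2)·L_1(s) = 2s^2 + 4s
  (-1)·L_2(s) = -(1/2)s^2 - (3/2)s - 1
Adding term by term: -2s^2 - s - 1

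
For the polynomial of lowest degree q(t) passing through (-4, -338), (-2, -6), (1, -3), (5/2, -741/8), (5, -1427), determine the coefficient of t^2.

L_0(t) = (t + 2)(t - 1)(t - 5/2)(t - 5) / [585] = (1/585)t^4 - (1/90)t^3 + (1/195)t^2 + (11/234)t - 5/117
L_1(t) = (t + 4)(t - 1)(t - 5/2)(t - 5) / [-189] = -(1/189)t^4 + (1/42)t^3 + (2/27)t^2 - (5/14)t + 50/189
L_2(t) = (t + 4)(t + 2)(t - 5/2)(t - 5) / [90] = (1/90)t^4 - (1/60)t^3 - (49/180)t^2 + (1/6)t + 10/9
L_3(t) = (t + 4)(t + 2)(t - 1)(t - 5) / [-1755/16] = -(16/1755)t^4 + (368/1755)t^2 + (32/195)t - 128/351
L_4(t) = (t + 4)(t + 2)(t - 1)(t - 5/2) / [630] = (1/630)t^4 + (1/252)t^3 - (1/60)t^2 - (13/630)t + 2/63
q(t) = (-338)·L_0 + (-6)·L_1 + (-3)·L_2 + (-741/8)·L_3 + (-1427)·L_4
Only the coefficient of t^2 is needed; take it from each L_i and combine:
(-338)·(1/195) + (-6)·(2/27) + (-3)·(-49/180) + (-741/8)·(368/1755) + (-1427)·(-1/60) = 3

3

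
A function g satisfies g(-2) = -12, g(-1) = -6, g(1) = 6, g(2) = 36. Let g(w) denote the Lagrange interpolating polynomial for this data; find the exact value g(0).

Evaluate each Lagrange basis at w = 0:
L_0(0) = (1)·(-1)·(-2)/[(-1)·(-3)·(-4)] = -1/6
L_1(0) = (2)·(-1)·(-2)/[(1)·(-2)·(-3)] = 2/3
L_2(0) = (2)·(1)·(-2)/[(3)·(2)·(-1)] = 2/3
L_3(0) = (2)·(1)·(-1)/[(4)·(3)·(1)] = -1/6
Sum: (-12)·(-1/6) + (-6)·(2/3) + 6·(2/3) + 36·(-1/6) = -4

-4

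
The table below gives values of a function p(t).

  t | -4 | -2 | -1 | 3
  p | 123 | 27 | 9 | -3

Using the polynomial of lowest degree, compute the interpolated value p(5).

-57

L_0(5) = (7)·(6)·(2)/[(-2)·(-3)·(-7)] = -2
L_1(5) = (9)·(6)·(2)/[(2)·(-1)·(-5)] = 54/5
L_2(5) = (9)·(7)·(2)/[(3)·(1)·(-4)] = -21/2
L_3(5) = (9)·(7)·(6)/[(7)·(5)·(4)] = 27/10
Sum: 123·(-2) + 27·(54/5) + 9·(-21/2) + (-3)·(27/10) = -57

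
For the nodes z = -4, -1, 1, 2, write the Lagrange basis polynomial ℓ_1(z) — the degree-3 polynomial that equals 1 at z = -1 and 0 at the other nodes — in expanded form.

ℓ_1(z) = (1/18)z^3 + (1/18)z^2 - (5/9)z + 4/9

ℓ_1(z) = (z + 4)(z - 1)(z - 2) / [(3)·(-2)·(-3)]
       = (z^3 + z^2 - 10z + 8) / (18)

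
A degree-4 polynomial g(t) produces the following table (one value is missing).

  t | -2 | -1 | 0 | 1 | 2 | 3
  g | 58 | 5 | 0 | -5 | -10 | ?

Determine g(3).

The 5 known values determine g uniquely (degree ≤ 4).
Evaluate each Lagrange basis at t = 3:
L_0(3) = (4)·(3)·(2)·(1)/[(-1)·(-2)·(-3)·(-4)] = 1
L_1(3) = (5)·(3)·(2)·(1)/[(1)·(-1)·(-2)·(-3)] = -5
L_2(3) = (5)·(4)·(2)·(1)/[(2)·(1)·(-1)·(-2)] = 10
L_3(3) = (5)·(4)·(3)·(1)/[(3)·(2)·(1)·(-1)] = -10
L_4(3) = (5)·(4)·(3)·(2)/[(4)·(3)·(2)·(1)] = 5
Sum: 58·(1) + 5·(-5) + 0 + (-5)·(-10) + (-10)·(5) = 33

33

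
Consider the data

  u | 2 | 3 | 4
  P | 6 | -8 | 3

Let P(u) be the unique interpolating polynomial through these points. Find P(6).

100

Evaluate each Lagrange basis at u = 6:
L_0(6) = (3)·(2)/[(-1)·(-2)] = 3
L_1(6) = (4)·(2)/[(1)·(-1)] = -8
L_2(6) = (4)·(3)/[(2)·(1)] = 6
Sum: 6·(3) + (-8)·(-8) + 3·(6) = 100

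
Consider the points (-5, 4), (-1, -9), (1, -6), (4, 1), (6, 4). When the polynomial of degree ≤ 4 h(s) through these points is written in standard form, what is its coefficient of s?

Build the Lagrange basis polynomials:
L_0(s) = (s + 1)(s - 1)(s - 4)(s - 6) / [2376] = (1/2376)s^4 - (5/1188)s^3 + (23/2376)s^2 + (5/1188)s - 1/99
L_1(s) = (s + 5)(s - 1)(s - 4)(s - 6) / [-280] = -(1/280)s^4 + (3/140)s^3 + (3/40)s^2 - (73/140)s + 3/7
L_2(s) = (s + 5)(s + 1)(s - 4)(s - 6) / [180] = (1/180)s^4 - (1/45)s^3 - (31/180)s^2 + (47/90)s + 2/3
L_3(s) = (s + 5)(s + 1)(s - 1)(s - 6) / [-270] = -(1/270)s^4 + (1/270)s^3 + (31/270)s^2 - (1/270)s - 1/9
L_4(s) = (s + 5)(s + 1)(s - 1)(s - 4) / [770] = (1/770)s^4 + (1/770)s^3 - (3/110)s^2 - (1/770)s + 2/77
h(s) = 4·L_0 + (-9)·L_1 + (-6)·L_2 + 1·L_3 + 4·L_4
Only the coefficient of s is needed; take it from each L_i and combine:
4·(5/1188) + (-9)·(-73/140) + (-6)·(47/90) + 1·(-1/270) + 4·(-1/770) = 395/252

395/252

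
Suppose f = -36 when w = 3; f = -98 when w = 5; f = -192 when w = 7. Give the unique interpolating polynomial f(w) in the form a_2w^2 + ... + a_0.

Build the Lagrange basis polynomials:
L_0(w) = (w - 5)(w - 7) / [8] = (1/8)w^2 - (3/2)w + 35/8
L_1(w) = (w - 3)(w - 7) / [-4] = -(1/4)w^2 + (5/2)w - 21/4
L_2(w) = (w - 3)(w - 5) / [8] = (1/8)w^2 - w + 15/8
f(w) = (-36)·L_0 + (-98)·L_1 + (-192)·L_2
  (-36)·L_0(w) = -(9/2)w^2 + 54w - 315/2
  (-98)·L_1(w) = (49/2)w^2 - 245w + 1029/2
  (-192)·L_2(w) = -24w^2 + 192w - 360
Adding term by term: -4w^2 + w - 3

f(w) = -4w^2 + w - 3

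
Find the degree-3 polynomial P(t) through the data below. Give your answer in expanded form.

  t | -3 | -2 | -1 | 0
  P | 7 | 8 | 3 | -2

Newton's divided differences:
P[-3,-2] = (8 - 7) / (-2 - (-3)) = 1
P[-2,-1] = (3 - 8) / (-1 - (-2)) = -5
P[-1,0] = (-2 - 3) / (0 - (-1)) = -5
P[-3,-2,-1] = (-5 - 1) / (-1 - (-3)) = -3
P[-2,-1,0] = (-5 - (-5)) / (0 - (-2)) = 0
P[-3,-2,-1,0] = (0 - (-3)) / (0 - (-3)) = 1
P(t) = 7 + 1·(t + 3) + (-3)·(t + 3)(t + 2) + 1·(t + 3)(t + 2)(t + 1)
Expanding: P(t) = t^3 + 3t^2 - 3t - 2

P(t) = t^3 + 3t^2 - 3t - 2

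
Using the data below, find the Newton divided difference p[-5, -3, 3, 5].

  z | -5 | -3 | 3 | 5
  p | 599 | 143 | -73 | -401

-4

p[-5,-3] = (143 - 599) / (-3 - (-5)) = -228
p[-3,3] = (-73 - 143) / (3 - (-3)) = -36
p[3,5] = (-401 - (-73)) / (5 - 3) = -164
p[-5,-3,3] = (-36 - (-228)) / (3 - (-5)) = 24
p[-3,3,5] = (-164 - (-36)) / (5 - (-3)) = -16
p[-5,-3,3,5] = (-16 - 24) / (5 - (-5)) = -4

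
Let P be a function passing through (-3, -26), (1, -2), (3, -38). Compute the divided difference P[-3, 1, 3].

P[-3,1] = (-2 - (-26)) / (1 - (-3)) = 6
P[1,3] = (-38 - (-2)) / (3 - 1) = -18
P[-3,1,3] = (-18 - 6) / (3 - (-3)) = -4

-4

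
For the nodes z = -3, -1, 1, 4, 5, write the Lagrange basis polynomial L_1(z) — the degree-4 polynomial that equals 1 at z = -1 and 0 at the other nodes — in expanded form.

L_1(z) = -(1/120)z^4 + (7/120)z^3 + (1/120)z^2 - (67/120)z + 1/2

L_1(z) = (z + 3)(z - 1)(z - 4)(z - 5) / [(2)·(-2)·(-5)·(-6)]
       = (z^4 - 7z^3 - z^2 + 67z - 60) / (-120)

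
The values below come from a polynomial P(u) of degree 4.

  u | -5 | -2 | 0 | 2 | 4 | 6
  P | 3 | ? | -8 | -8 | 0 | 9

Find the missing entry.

-289/385

The 5 known values determine P uniquely (degree ≤ 4).
L_0(-2) = (-2)·(-4)·(-6)·(-8)/[(-5)·(-7)·(-9)·(-11)] = 128/1155
L_1(-2) = (3)·(-4)·(-6)·(-8)/[(5)·(-2)·(-4)·(-6)] = 12/5
L_2(-2) = (3)·(-2)·(-6)·(-8)/[(7)·(2)·(-2)·(-4)] = -18/7
L_3(-2) = (3)·(-2)·(-4)·(-8)/[(9)·(4)·(2)·(-2)] = 4/3
L_4(-2) = (3)·(-2)·(-4)·(-6)/[(11)·(6)·(4)·(2)] = -3/11
Sum: 3·(128/1155) + (-8)·(12/5) + (-8)·(-18/7) + 0 + 9·(-3/11) = -289/385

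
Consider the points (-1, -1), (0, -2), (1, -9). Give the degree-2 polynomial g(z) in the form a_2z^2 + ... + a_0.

Build the Lagrange basis polynomials:
L_0(z) = z(z - 1) / [2] = (1/2)z^2 - (1/2)z
L_1(z) = (z + 1)(z - 1) / [-1] = -z^2 + 1
L_2(z) = (z + 1)z / [2] = (1/2)z^2 + (1/2)z
g(z) = (-1)·L_0 + (-2)·L_1 + (-9)·L_2
  (-1)·L_0(z) = -(1/2)z^2 + (1/2)z
  (-2)·L_1(z) = 2z^2 - 2
  (-9)·L_2(z) = -(9/2)z^2 - (9/2)z
Adding term by term: -3z^2 - 4z - 2

g(z) = -3z^2 - 4z - 2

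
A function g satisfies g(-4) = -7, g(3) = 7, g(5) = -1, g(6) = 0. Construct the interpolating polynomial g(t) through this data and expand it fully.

L_0(t) = (t - 3)(t - 5)(t - 6) / [-630] = -(1/630)t^3 + (1/45)t^2 - (1/10)t + 1/7
L_1(t) = (t + 4)(t - 5)(t - 6) / [42] = (1/42)t^3 - (1/6)t^2 - (1/3)t + 20/7
L_2(t) = (t + 4)(t - 3)(t - 6) / [-18] = -(1/18)t^3 + (5/18)t^2 + t - 4
L_3(t) = (t + 4)(t - 3)(t - 5) / [30] = (1/30)t^3 - (2/15)t^2 - (17/30)t + 2
g(t) = (-7)·L_0 + 7·L_1 + (-1)·L_2 + 0·L_3
  (-7)·L_0(t) = (1/90)t^3 - (7/45)t^2 + (7/10)t - 1
  7·L_1(t) = (1/6)t^3 - (7/6)t^2 - (7/3)t + 20
  (-1)·L_2(t) = (1/18)t^3 - (5/18)t^2 - t + 4
  0·L_3(t) = 0
Adding term by term: (7/30)t^3 - (8/5)t^2 - (79/30)t + 23

g(t) = (7/30)t^3 - (8/5)t^2 - (79/30)t + 23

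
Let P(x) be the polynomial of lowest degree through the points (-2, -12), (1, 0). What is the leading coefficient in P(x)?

Build the Lagrange basis polynomials:
L_0(x) = (x - 1) / [-3] = -(1/3)x + 1/3
L_1(x) = (x + 2) / [3] = (1/3)x + 2/3
P(x) = (-12)·L_0 + 0·L_1
Only the coefficient of x is needed; take it from each L_i and combine:
(-12)·(-1/3) + 0·(1/3) = 4

4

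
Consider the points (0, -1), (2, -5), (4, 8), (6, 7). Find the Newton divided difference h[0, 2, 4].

17/8

h[0,2] = (-5 - (-1)) / (2 - 0) = -2
h[2,4] = (8 - (-5)) / (4 - 2) = 13/2
h[0,2,4] = (13/2 - (-2)) / (4 - 0) = 17/8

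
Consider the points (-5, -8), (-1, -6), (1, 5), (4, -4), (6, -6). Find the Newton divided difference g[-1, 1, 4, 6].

g[-1,1] = (5 - (-6)) / (1 - (-1)) = 11/2
g[1,4] = (-4 - 5) / (4 - 1) = -3
g[4,6] = (-6 - (-4)) / (6 - 4) = -1
g[-1,1,4] = (-3 - 11/2) / (4 - (-1)) = -17/10
g[1,4,6] = (-1 - (-3)) / (6 - 1) = 2/5
g[-1,1,4,6] = (2/5 - (-17/10)) / (6 - (-1)) = 3/10

3/10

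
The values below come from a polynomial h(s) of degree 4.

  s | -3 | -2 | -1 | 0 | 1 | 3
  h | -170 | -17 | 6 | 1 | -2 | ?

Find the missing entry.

-242

The 5 known values determine h uniquely (degree ≤ 4).
Evaluate each Lagrange basis at s = 3:
L_0(3) = (5)·(4)·(3)·(2)/[(-1)·(-2)·(-3)·(-4)] = 5
L_1(3) = (6)·(4)·(3)·(2)/[(1)·(-1)·(-2)·(-3)] = -24
L_2(3) = (6)·(5)·(3)·(2)/[(2)·(1)·(-1)·(-2)] = 45
L_3(3) = (6)·(5)·(4)·(2)/[(3)·(2)·(1)·(-1)] = -40
L_4(3) = (6)·(5)·(4)·(3)/[(4)·(3)·(2)·(1)] = 15
Sum: (-170)·(5) + (-17)·(-24) + 6·(45) + 1·(-40) + (-2)·(15) = -242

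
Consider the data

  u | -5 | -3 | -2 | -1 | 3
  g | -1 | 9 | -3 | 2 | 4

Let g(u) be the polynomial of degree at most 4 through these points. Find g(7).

-2313

Evaluate each Lagrange basis at u = 7:
L_0(7) = (10)·(9)·(8)·(4)/[(-2)·(-3)·(-4)·(-8)] = 15
L_1(7) = (12)·(9)·(8)·(4)/[(2)·(-1)·(-2)·(-6)] = -144
L_2(7) = (12)·(10)·(8)·(4)/[(3)·(1)·(-1)·(-5)] = 256
L_3(7) = (12)·(10)·(9)·(4)/[(4)·(2)·(1)·(-4)] = -135
L_4(7) = (12)·(10)·(9)·(8)/[(8)·(6)·(5)·(4)] = 9
Sum: (-1)·(15) + 9·(-144) + (-3)·(256) + 2·(-135) + 4·(9) = -2313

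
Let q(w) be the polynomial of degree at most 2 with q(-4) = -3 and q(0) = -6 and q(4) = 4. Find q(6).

111/8

Evaluate each Lagrange basis at w = 6:
L_0(6) = (6)·(2)/[(-4)·(-8)] = 3/8
L_1(6) = (10)·(2)/[(4)·(-4)] = -5/4
L_2(6) = (10)·(6)/[(8)·(4)] = 15/8
Sum: (-3)·(3/8) + (-6)·(-5/4) + 4·(15/8) = 111/8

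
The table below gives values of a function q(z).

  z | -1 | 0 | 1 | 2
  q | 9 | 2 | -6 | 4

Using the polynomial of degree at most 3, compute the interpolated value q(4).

154

Evaluate each Lagrange basis at z = 4:
L_0(4) = (4)·(3)·(2)/[(-1)·(-2)·(-3)] = -4
L_1(4) = (5)·(3)·(2)/[(1)·(-1)·(-2)] = 15
L_2(4) = (5)·(4)·(2)/[(2)·(1)·(-1)] = -20
L_3(4) = (5)·(4)·(3)/[(3)·(2)·(1)] = 10
Sum: 9·(-4) + 2·(15) + (-6)·(-20) + 4·(10) = 154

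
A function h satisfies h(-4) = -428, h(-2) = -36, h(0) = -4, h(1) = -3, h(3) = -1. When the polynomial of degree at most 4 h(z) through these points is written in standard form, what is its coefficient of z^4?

L_0(z) = (z + 2)z(z - 1)(z - 3) / [280] = (1/280)z^4 - (1/140)z^3 - (1/56)z^2 + (3/140)z
L_1(z) = (z + 4)z(z - 1)(z - 3) / [-60] = -(1/60)z^4 + (13/60)z^2 - (1/5)z
L_2(z) = (z + 4)(z + 2)(z - 1)(z - 3) / [24] = (1/24)z^4 + (1/12)z^3 - (13/24)z^2 - (7/12)z + 1
L_3(z) = (z + 4)(z + 2)z(z - 3) / [-30] = -(1/30)z^4 - (1/10)z^3 + (1/3)z^2 + (4/5)z
L_4(z) = (z + 4)(z + 2)z(z - 1) / [210] = (1/210)z^4 + (1/42)z^3 + (1/105)z^2 - (4/105)z
h(z) = (-428)·L_0 + (-36)·L_1 + (-4)·L_2 + (-3)·L_3 + (-1)·L_4
Only the coefficient of z^4 is needed; take it from each L_i and combine:
(-428)·(1/280) + (-36)·(-1/60) + (-4)·(1/24) + (-3)·(-1/30) + (-1)·(1/210) = -1

-1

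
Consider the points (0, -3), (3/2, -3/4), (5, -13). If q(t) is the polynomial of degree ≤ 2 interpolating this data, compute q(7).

Evaluate each Lagrange basis at t = 7:
L_0(7) = (11/2)·(2)/[(-3/2)·(-5)] = 22/15
L_1(7) = (7)·(2)/[(3/2)·(-7/2)] = -8/3
L_2(7) = (7)·(11/2)/[(5)·(7/2)] = 11/5
Sum: (-3)·(22/15) + (-3/4)·(-8/3) + (-13)·(11/5) = -31

-31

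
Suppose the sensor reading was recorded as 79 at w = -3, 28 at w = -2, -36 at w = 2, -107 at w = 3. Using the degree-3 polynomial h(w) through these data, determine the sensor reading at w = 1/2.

9/8

Evaluate each Lagrange basis at w = 1/2:
L_0(1/2) = (5/2)·(-3/2)·(-5/2)/[(-1)·(-5)·(-6)] = -5/16
L_1(1/2) = (7/2)·(-3/2)·(-5/2)/[(1)·(-4)·(-5)] = 21/32
L_2(1/2) = (7/2)·(5/2)·(-5/2)/[(5)·(4)·(-1)] = 35/32
L_3(1/2) = (7/2)·(5/2)·(-3/2)/[(6)·(5)·(1)] = -7/16
Sum: 79·(-5/16) + 28·(21/32) + (-36)·(35/32) + (-107)·(-7/16) = 9/8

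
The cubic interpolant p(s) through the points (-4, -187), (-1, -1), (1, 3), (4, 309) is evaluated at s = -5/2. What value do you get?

-71/2

L_0(-5/2) = (-3/2)·(-7/2)·(-13/2)/[(-3)·(-5)·(-8)] = 91/320
L_1(-5/2) = (3/2)·(-7/2)·(-13/2)/[(3)·(-2)·(-5)] = 91/80
L_2(-5/2) = (3/2)·(-3/2)·(-13/2)/[(5)·(2)·(-3)] = -39/80
L_3(-5/2) = (3/2)·(-3/2)·(-7/2)/[(8)·(5)·(3)] = 21/320
Sum: (-187)·(91/320) + (-1)·(91/80) + 3·(-39/80) + 309·(21/320) = -71/2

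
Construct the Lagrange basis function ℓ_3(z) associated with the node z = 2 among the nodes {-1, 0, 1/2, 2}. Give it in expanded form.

ℓ_3(z) = (1/9)z^3 + (1/18)z^2 - (1/18)z

ℓ_3(z) = (z + 1)z(z - 1/2) / [(3)·(2)·(3/2)]
       = (z^3 + (1/2)z^2 - (1/2)z) / (9)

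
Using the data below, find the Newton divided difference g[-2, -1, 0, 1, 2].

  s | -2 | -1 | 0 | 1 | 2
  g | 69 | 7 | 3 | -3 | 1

3

g[-2,-1] = (7 - 69) / (-1 - (-2)) = -62
g[-1,0] = (3 - 7) / (0 - (-1)) = -4
g[0,1] = (-3 - 3) / (1 - 0) = -6
g[1,2] = (1 - (-3)) / (2 - 1) = 4
g[-2,-1,0] = (-4 - (-62)) / (0 - (-2)) = 29
g[-1,0,1] = (-6 - (-4)) / (1 - (-1)) = -1
g[0,1,2] = (4 - (-6)) / (2 - 0) = 5
g[-2,-1,0,1] = (-1 - 29) / (1 - (-2)) = -10
g[-1,0,1,2] = (5 - (-1)) / (2 - (-1)) = 2
g[-2,-1,0,1,2] = (2 - (-10)) / (2 - (-2)) = 3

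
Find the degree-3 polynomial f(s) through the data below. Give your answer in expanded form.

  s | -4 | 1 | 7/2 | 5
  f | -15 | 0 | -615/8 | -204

Build the Lagrange basis polynomials:
L_0(s) = (s - 1)(s - 7/2)(s - 5) / [-675/2] = -(2/675)s^3 + (19/675)s^2 - (52/675)s + 7/135
L_1(s) = (s + 4)(s - 7/2)(s - 5) / [50] = (1/50)s^3 - (9/100)s^2 - (33/100)s + 7/5
L_2(s) = (s + 4)(s - 1)(s - 5) / [-225/8] = -(8/225)s^3 + (16/225)s^2 + (152/225)s - 32/45
L_3(s) = (s + 4)(s - 1)(s - 7/2) / [54] = (1/54)s^3 - (1/108)s^2 - (29/108)s + 7/27
f(s) = (-15)·L_0 + 0·L_1 + (-615/8)·L_2 + (-204)·L_3
  (-15)·L_0(s) = (2/45)s^3 - (19/45)s^2 + (52/45)s - 7/9
  0·L_1(s) = 0
  (-615/8)·L_2(s) = (41/15)s^3 - (82/15)s^2 - (779/15)s + 164/3
  (-204)·L_3(s) = -(34/9)s^3 + (17/9)s^2 + (493/9)s - 476/9
Adding term by term: -s^3 - 4s^2 + 4s + 1

f(s) = -s^3 - 4s^2 + 4s + 1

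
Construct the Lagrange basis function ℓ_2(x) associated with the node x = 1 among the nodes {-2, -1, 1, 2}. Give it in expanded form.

ℓ_2(x) = (x + 2)(x + 1)(x - 2) / [(3)·(2)·(-1)]
       = (x^3 + x^2 - 4x - 4) / (-6)

ℓ_2(x) = -(1/6)x^3 - (1/6)x^2 + (2/3)x + 2/3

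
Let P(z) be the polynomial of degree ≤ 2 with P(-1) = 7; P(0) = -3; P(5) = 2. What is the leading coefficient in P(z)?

11/6

The leading coefficient equals the top divided difference P[-1,0,5].
P[-1,0] = (-3 - 7) / (0 - (-1)) = -10
P[0,5] = (2 - (-3)) / (5 - 0) = 1
P[-1,0,5] = (1 - (-10)) / (5 - (-1)) = 11/6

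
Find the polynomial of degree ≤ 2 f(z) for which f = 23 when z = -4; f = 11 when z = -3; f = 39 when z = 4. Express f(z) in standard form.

Newton's divided differences:
f[-4,-3] = (11 - 23) / (-3 - (-4)) = -12
f[-3,4] = (39 - 11) / (4 - (-3)) = 4
f[-4,-3,4] = (4 - (-12)) / (4 - (-4)) = 2
f(z) = 23 + (-12)·(z + 4) + 2·(z + 4)(z + 3)
Expanding: f(z) = 2z^2 + 2z - 1

f(z) = 2z^2 + 2z - 1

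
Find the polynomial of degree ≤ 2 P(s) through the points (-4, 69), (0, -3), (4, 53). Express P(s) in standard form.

P(s) = 4s^2 - 2s - 3

L_0(s) = s(s - 4) / [32] = (1/32)s^2 - (1/8)s
L_1(s) = (s + 4)(s - 4) / [-16] = -(1/16)s^2 + 1
L_2(s) = (s + 4)s / [32] = (1/32)s^2 + (1/8)s
P(s) = 69·L_0 + (-3)·L_1 + 53·L_2
  69·L_0(s) = (69/32)s^2 - (69/8)s
  (-3)·L_1(s) = (3/16)s^2 - 3
  53·L_2(s) = (53/32)s^2 + (53/8)s
Adding term by term: 4s^2 - 2s - 3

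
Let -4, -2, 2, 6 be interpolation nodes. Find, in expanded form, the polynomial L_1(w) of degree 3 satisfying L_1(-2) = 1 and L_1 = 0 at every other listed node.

L_1(w) = (w + 4)(w - 2)(w - 6) / [(2)·(-4)·(-8)]
       = (w^3 - 4w^2 - 20w + 48) / (64)

L_1(w) = (1/64)w^3 - (1/16)w^2 - (5/16)w + 3/4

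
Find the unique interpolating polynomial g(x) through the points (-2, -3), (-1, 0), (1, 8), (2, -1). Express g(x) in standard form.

g(x) = -(7/6)x^3 - 2x^2 + (31/6)x + 6

L_0(x) = (x + 1)(x - 1)(x - 2) / [-12] = -(1/12)x^3 + (1/6)x^2 + (1/12)x - 1/6
L_1(x) = (x + 2)(x - 1)(x - 2) / [6] = (1/6)x^3 - (1/6)x^2 - (2/3)x + 2/3
L_2(x) = (x + 2)(x + 1)(x - 2) / [-6] = -(1/6)x^3 - (1/6)x^2 + (2/3)x + 2/3
L_3(x) = (x + 2)(x + 1)(x - 1) / [12] = (1/12)x^3 + (1/6)x^2 - (1/12)x - 1/6
g(x) = (-3)·L_0 + 0·L_1 + 8·L_2 + (-1)·L_3
  (-3)·L_0(x) = (1/4)x^3 - (1/2)x^2 - (1/4)x + 1/2
  0·L_1(x) = 0
  8·L_2(x) = -(4/3)x^3 - (4/3)x^2 + (16/3)x + 16/3
  (-1)·L_3(x) = -(1/12)x^3 - (1/6)x^2 + (1/12)x + 1/6
Adding term by term: -(7/6)x^3 - 2x^2 + (31/6)x + 6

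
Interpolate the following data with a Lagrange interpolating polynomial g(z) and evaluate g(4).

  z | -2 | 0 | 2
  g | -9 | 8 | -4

-45

Evaluate each Lagrange basis at z = 4:
L_0(4) = (4)·(2)/[(-2)·(-4)] = 1
L_1(4) = (6)·(2)/[(2)·(-2)] = -3
L_2(4) = (6)·(4)/[(4)·(2)] = 3
Sum: (-9)·(1) + 8·(-3) + (-4)·(3) = -45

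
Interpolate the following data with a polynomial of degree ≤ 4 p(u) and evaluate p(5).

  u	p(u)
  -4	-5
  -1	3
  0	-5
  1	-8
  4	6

-5/4

Evaluate each Lagrange basis at u = 5:
L_0(5) = (6)·(5)·(4)·(1)/[(-3)·(-4)·(-5)·(-8)] = 1/4
L_1(5) = (9)·(5)·(4)·(1)/[(3)·(-1)·(-2)·(-5)] = -6
L_2(5) = (9)·(6)·(4)·(1)/[(4)·(1)·(-1)·(-4)] = 27/2
L_3(5) = (9)·(6)·(5)·(1)/[(5)·(2)·(1)·(-3)] = -9
L_4(5) = (9)·(6)·(5)·(4)/[(8)·(5)·(4)·(3)] = 9/4
Sum: (-5)·(1/4) + 3·(-6) + (-5)·(27/2) + (-8)·(-9) + 6·(9/4) = -5/4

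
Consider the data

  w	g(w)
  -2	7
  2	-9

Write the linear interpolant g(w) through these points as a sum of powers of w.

Build the Lagrange basis polynomials:
L_0(w) = (w - 2) / [-4] = -(1/4)w + 1/2
L_1(w) = (w + 2) / [4] = (1/4)w + 1/2
g(w) = 7·L_0 + (-9)·L_1
  7·L_0(w) = -(7/4)w + 7/2
  (-9)·L_1(w) = -(9/4)w - 9/2
Adding term by term: -4w - 1

g(w) = -4w - 1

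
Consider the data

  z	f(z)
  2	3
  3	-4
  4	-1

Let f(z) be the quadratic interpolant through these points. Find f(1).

Evaluate each Lagrange basis at z = 1:
L_0(1) = (-2)·(-3)/[(-1)·(-2)] = 3
L_1(1) = (-1)·(-3)/[(1)·(-1)] = -3
L_2(1) = (-1)·(-2)/[(2)·(1)] = 1
Sum: 3·(3) + (-4)·(-3) + (-1)·(1) = 20

20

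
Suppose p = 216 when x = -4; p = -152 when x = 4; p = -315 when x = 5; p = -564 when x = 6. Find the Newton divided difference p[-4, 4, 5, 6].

-3

p[-4,4] = (-152 - 216) / (4 - (-4)) = -46
p[4,5] = (-315 - (-152)) / (5 - 4) = -163
p[5,6] = (-564 - (-315)) / (6 - 5) = -249
p[-4,4,5] = (-163 - (-46)) / (5 - (-4)) = -13
p[4,5,6] = (-249 - (-163)) / (6 - 4) = -43
p[-4,4,5,6] = (-43 - (-13)) / (6 - (-4)) = -3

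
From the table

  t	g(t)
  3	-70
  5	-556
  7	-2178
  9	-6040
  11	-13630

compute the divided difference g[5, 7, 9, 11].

g[5,7] = (-2178 - (-556)) / (7 - 5) = -811
g[7,9] = (-6040 - (-2178)) / (9 - 7) = -1931
g[9,11] = (-13630 - (-6040)) / (11 - 9) = -3795
g[5,7,9] = (-1931 - (-811)) / (9 - 5) = -280
g[7,9,11] = (-3795 - (-1931)) / (11 - 7) = -466
g[5,7,9,11] = (-466 - (-280)) / (11 - 5) = -31

-31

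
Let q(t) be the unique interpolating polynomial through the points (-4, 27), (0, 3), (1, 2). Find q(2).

L_0(2) = (2)·(1)/[(-4)·(-5)] = 1/10
L_1(2) = (6)·(1)/[(4)·(-1)] = -3/2
L_2(2) = (6)·(2)/[(5)·(1)] = 12/5
Sum: 27·(1/10) + 3·(-3/2) + 2·(12/5) = 3

3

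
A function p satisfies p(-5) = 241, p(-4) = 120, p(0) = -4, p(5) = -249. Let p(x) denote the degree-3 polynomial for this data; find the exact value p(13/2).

-2187/4

Evaluate each Lagrange basis at x = 13/2:
L_0(13/2) = (21/2)·(13/2)·(3/2)/[(-1)·(-5)·(-10)] = -819/400
L_1(13/2) = (23/2)·(13/2)·(3/2)/[(1)·(-4)·(-9)] = 299/96
L_2(13/2) = (23/2)·(21/2)·(3/2)/[(5)·(4)·(-5)] = -1449/800
L_3(13/2) = (23/2)·(21/2)·(13/2)/[(10)·(9)·(5)] = 2093/1200
Sum: 241·(-819/400) + 120·(299/96) + (-4)·(-1449/800) + (-249)·(2093/1200) = -2187/4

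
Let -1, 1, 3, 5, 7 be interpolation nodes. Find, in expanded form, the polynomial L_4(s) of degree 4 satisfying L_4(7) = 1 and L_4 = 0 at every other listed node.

L_4(s) = (1/384)s^4 - (1/48)s^3 + (7/192)s^2 + (1/48)s - 5/128

L_4(s) = (s + 1)(s - 1)(s - 3)(s - 5) / [(8)·(6)·(4)·(2)]
       = (s^4 - 8s^3 + 14s^2 + 8s - 15) / (384)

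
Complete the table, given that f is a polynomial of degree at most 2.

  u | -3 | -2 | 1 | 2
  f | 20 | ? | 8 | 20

8

The 3 known values determine f uniquely (degree ≤ 2).
Evaluate each Lagrange basis at u = -2:
L_0(-2) = (-3)·(-4)/[(-4)·(-5)] = 3/5
L_1(-2) = (1)·(-4)/[(4)·(-1)] = 1
L_2(-2) = (1)·(-3)/[(5)·(1)] = -3/5
Sum: 20·(3/5) + 8·(1) + 20·(-3/5) = 8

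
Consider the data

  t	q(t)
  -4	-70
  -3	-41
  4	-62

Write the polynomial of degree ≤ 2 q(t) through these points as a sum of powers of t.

Newton's divided differences:
q[-4,-3] = (-41 - (-70)) / (-3 - (-4)) = 29
q[-3,4] = (-62 - (-41)) / (4 - (-3)) = -3
q[-4,-3,4] = (-3 - 29) / (4 - (-4)) = -4
q(t) = -70 + 29·(t + 4) + (-4)·(t + 4)(t + 3)
Expanding: q(t) = -4t^2 + t - 2

q(t) = -4t^2 + t - 2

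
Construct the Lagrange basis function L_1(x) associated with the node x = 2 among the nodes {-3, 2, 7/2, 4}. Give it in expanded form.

L_1(x) = (1/15)x^3 - (3/10)x^2 - (17/30)x + 14/5

L_1(x) = (x + 3)(x - 7/2)(x - 4) / [(5)·(-3/2)·(-2)]
       = (x^3 - (9/2)x^2 - (17/2)x + 42) / (15)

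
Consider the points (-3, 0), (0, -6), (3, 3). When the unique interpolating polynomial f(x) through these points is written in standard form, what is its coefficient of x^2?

5/6

L_0(x) = x(x - 3) / [18] = (1/18)x^2 - (1/6)x
L_1(x) = (x + 3)(x - 3) / [-9] = -(1/9)x^2 + 1
L_2(x) = (x + 3)x / [18] = (1/18)x^2 + (1/6)x
f(x) = 0·L_0 + (-6)·L_1 + 3·L_2
Only the coefficient of x^2 is needed; take it from each L_i and combine:
0·(1/18) + (-6)·(-1/9) + 3·(1/18) = 5/6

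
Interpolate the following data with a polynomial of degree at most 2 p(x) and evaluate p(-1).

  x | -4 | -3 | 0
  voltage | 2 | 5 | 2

Evaluate each Lagrange basis at x = -1:
L_0(-1) = (2)·(-1)/[(-1)·(-4)] = -1/2
L_1(-1) = (3)·(-1)/[(1)·(-3)] = 1
L_2(-1) = (3)·(2)/[(4)·(3)] = 1/2
Sum: 2·(-1/2) + 5·(1) + 2·(1/2) = 5

5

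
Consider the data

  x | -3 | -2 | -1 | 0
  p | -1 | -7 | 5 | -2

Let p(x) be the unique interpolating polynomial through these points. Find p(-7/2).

Using Newton's divided-difference form:
p[-3,-2] = (-7 - (-1)) / (-2 - (-3)) = -6
p[-2,-1] = (5 - (-7)) / (-1 - (-2)) = 12
p[-1,0] = (-2 - 5) / (0 - (-1)) = -7
p[-3,-2,-1] = (12 - (-6)) / (-1 - (-3)) = 9
p[-2,-1,0] = (-7 - 12) / (0 - (-2)) = -19/2
p[-3,-2,-1,0] = (-19/2 - 9) / (0 - (-3)) = -37/6
p(-7/2) = -1 + (-6)·(-1/2) + 9·(-1/2)·(-3/2) + (-37/6)·(-1/2)·(-3/2)·(-5/2) = 325/16

325/16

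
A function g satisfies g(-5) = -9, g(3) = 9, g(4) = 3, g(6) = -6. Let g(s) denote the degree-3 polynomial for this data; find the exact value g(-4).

L_0(-4) = (-7)·(-8)·(-10)/[(-8)·(-9)·(-11)] = 70/99
L_1(-4) = (1)·(-8)·(-10)/[(8)·(-1)·(-3)] = 10/3
L_2(-4) = (1)·(-7)·(-10)/[(9)·(1)·(-2)] = -35/9
L_3(-4) = (1)·(-7)·(-8)/[(11)·(3)·(2)] = 28/33
Sum: (-9)·(70/99) + 9·(10/3) + 3·(-35/9) + (-6)·(28/33) = 227/33

227/33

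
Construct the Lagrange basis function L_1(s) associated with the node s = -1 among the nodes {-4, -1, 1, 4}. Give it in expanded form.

L_1(s) = (1/30)s^3 - (1/30)s^2 - (8/15)s + 8/15

L_1(s) = (s + 4)(s - 1)(s - 4) / [(3)·(-2)·(-5)]
       = (s^3 - s^2 - 16s + 16) / (30)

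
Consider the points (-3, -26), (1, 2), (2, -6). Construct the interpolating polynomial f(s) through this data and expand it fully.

Build the Lagrange basis polynomials:
L_0(s) = (s - 1)(s - 2) / [20] = (1/20)s^2 - (3/20)s + 1/10
L_1(s) = (s + 3)(s - 2) / [-4] = -(1/4)s^2 - (1/4)s + 3/2
L_2(s) = (s + 3)(s - 1) / [5] = (1/5)s^2 + (2/5)s - 3/5
f(s) = (-26)·L_0 + 2·L_1 + (-6)·L_2
  (-26)·L_0(s) = -(13/10)s^2 + (39/10)s - 13/5
  2·L_1(s) = -(1/2)s^2 - (1/2)s + 3
  (-6)·L_2(s) = -(6/5)s^2 - (12/5)s + 18/5
Adding term by term: -3s^2 + s + 4

f(s) = -3s^2 + s + 4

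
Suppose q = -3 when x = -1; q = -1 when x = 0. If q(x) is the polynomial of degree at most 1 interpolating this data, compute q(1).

1

Evaluate each Lagrange basis at x = 1:
L_0(1) = (1)/[(-1)] = -1
L_1(1) = (2)/[(1)] = 2
Sum: (-3)·(-1) + (-1)·(2) = 1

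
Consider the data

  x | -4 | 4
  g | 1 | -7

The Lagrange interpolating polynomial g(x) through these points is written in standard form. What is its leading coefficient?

The leading coefficient equals the top divided difference g[-4,4].
g[-4,4] = (-7 - 1) / (4 - (-4)) = -1

-1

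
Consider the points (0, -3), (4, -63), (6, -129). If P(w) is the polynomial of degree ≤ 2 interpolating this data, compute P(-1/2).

L_0(-1/2) = (-9/2)·(-13/2)/[(-4)·(-6)] = 39/32
L_1(-1/2) = (-1/2)·(-13/2)/[(4)·(-2)] = -13/32
L_2(-1/2) = (-1/2)·(-9/2)/[(6)·(2)] = 3/16
Sum: (-3)·(39/32) + (-63)·(-13/32) + (-129)·(3/16) = -9/4

-9/4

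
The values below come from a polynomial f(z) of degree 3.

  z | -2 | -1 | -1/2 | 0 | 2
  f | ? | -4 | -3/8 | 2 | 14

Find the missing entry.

The 4 known values determine f uniquely (degree ≤ 3).
Evaluate each Lagrange basis at z = -2:
L_0(-2) = (-3/2)·(-2)·(-4)/[(-1/2)·(-1)·(-3)] = 8
L_1(-2) = (-1)·(-2)·(-4)/[(1/2)·(-1/2)·(-5/2)] = -64/5
L_2(-2) = (-1)·(-3/2)·(-4)/[(1)·(1/2)·(-2)] = 6
L_3(-2) = (-1)·(-3/2)·(-2)/[(3)·(5/2)·(2)] = -1/5
Sum: (-4)·(8) + (-3/8)·(-64/5) + 2·(6) + 14·(-1/5) = -18

-18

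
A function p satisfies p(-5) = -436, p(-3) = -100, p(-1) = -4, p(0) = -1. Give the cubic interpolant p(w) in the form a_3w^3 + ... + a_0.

p(w) = 3w^3 - 3w^2 - 3w - 1

Newton's divided differences:
p[-5,-3] = (-100 - (-436)) / (-3 - (-5)) = 168
p[-3,-1] = (-4 - (-100)) / (-1 - (-3)) = 48
p[-1,0] = (-1 - (-4)) / (0 - (-1)) = 3
p[-5,-3,-1] = (48 - 168) / (-1 - (-5)) = -30
p[-3,-1,0] = (3 - 48) / (0 - (-3)) = -15
p[-5,-3,-1,0] = (-15 - (-30)) / (0 - (-5)) = 3
p(w) = -436 + 168·(w + 5) + (-30)·(w + 5)(w + 3) + 3·(w + 5)(w + 3)(w + 1)
Expanding: p(w) = 3w^3 - 3w^2 - 3w - 1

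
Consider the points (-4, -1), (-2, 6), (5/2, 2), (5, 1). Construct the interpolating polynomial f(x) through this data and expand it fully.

Newton's divided differences:
f[-4,-2] = (6 - (-1)) / (-2 - (-4)) = 7/2
f[-2,5/2] = (2 - 6) / (5/2 - (-2)) = -8/9
f[5/2,5] = (1 - 2) / (5 - 5/2) = -2/5
f[-4,-2,5/2] = (-8/9 - 7/2) / (5/2 - (-4)) = -79/117
f[-2,5/2,5] = (-2/5 - (-8/9)) / (5 - (-2)) = 22/315
f[-4,-2,5/2,5] = (22/315 - (-79/117)) / (5 - (-4)) = 113/1365
f(x) = -1 + (7/2)·(x + 4) + (-79/117)·(x + 4)(x + 2) + (113/1365)·(x + 4)(x + 2)(x - 5/2)
Expanding: f(x) = (113/1365)x^3 - (451/1170)x^2 - (147/130)x + 4867/819

f(x) = (113/1365)x^3 - (451/1170)x^2 - (147/130)x + 4867/819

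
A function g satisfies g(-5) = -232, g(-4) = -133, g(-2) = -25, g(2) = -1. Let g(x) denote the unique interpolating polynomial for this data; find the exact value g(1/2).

25/8

Using Newton's divided-difference form:
g[-5,-4] = (-133 - (-232)) / (-4 - (-5)) = 99
g[-4,-2] = (-25 - (-133)) / (-2 - (-4)) = 54
g[-2,2] = (-1 - (-25)) / (2 - (-2)) = 6
g[-5,-4,-2] = (54 - 99) / (-2 - (-5)) = -15
g[-4,-2,2] = (6 - 54) / (2 - (-4)) = -8
g[-5,-4,-2,2] = (-8 - (-15)) / (2 - (-5)) = 1
g(1/2) = -232 + 99·(11/2) + (-15)·(11/2)·(9/2) + 1·(11/2)·(9/2)·(5/2) = 25/8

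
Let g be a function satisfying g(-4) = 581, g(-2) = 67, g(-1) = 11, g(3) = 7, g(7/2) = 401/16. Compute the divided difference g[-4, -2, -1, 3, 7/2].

1

g[-4,-2] = (67 - 581) / (-2 - (-4)) = -257
g[-2,-1] = (11 - 67) / (-1 - (-2)) = -56
g[-1,3] = (7 - 11) / (3 - (-1)) = -1
g[3,7/2] = (401/16 - 7) / (7/2 - 3) = 289/8
g[-4,-2,-1] = (-56 - (-257)) / (-1 - (-4)) = 67
g[-2,-1,3] = (-1 - (-56)) / (3 - (-2)) = 11
g[-1,3,7/2] = (289/8 - (-1)) / (7/2 - (-1)) = 33/4
g[-4,-2,-1,3] = (11 - 67) / (3 - (-4)) = -8
g[-2,-1,3,7/2] = (33/4 - 11) / (7/2 - (-2)) = -1/2
g[-4,-2,-1,3,7/2] = (-1/2 - (-8)) / (7/2 - (-4)) = 1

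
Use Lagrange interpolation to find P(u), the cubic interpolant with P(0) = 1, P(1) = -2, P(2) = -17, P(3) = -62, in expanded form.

Build the Lagrange basis polynomials:
L_0(u) = (u - 1)(u - 2)(u - 3) / [-6] = -(1/6)u^3 + u^2 - (11/6)u + 1
L_1(u) = u(u - 2)(u - 3) / [2] = (1/2)u^3 - (5/2)u^2 + 3u
L_2(u) = u(u - 1)(u - 3) / [-2] = -(1/2)u^3 + 2u^2 - (3/2)u
L_3(u) = u(u - 1)(u - 2) / [6] = (1/6)u^3 - (1/2)u^2 + (1/3)u
P(u) = 1·L_0 + (-2)·L_1 + (-17)·L_2 + (-62)·L_3
  1·L_0(u) = -(1/6)u^3 + u^2 - (11/6)u + 1
  (-2)·L_1(u) = -u^3 + 5u^2 - 6u
  (-17)·L_2(u) = (17/2)u^3 - 34u^2 + (51/2)u
  (-62)·L_3(u) = -(31/3)u^3 + 31u^2 - (62/3)u
Adding term by term: -3u^3 + 3u^2 - 3u + 1

P(u) = -3u^3 + 3u^2 - 3u + 1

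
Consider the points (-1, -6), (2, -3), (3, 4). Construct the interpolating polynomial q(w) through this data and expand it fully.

L_0(w) = (w - 2)(w - 3) / [12] = (1/12)w^2 - (5/12)w + 1/2
L_1(w) = (w + 1)(w - 3) / [-3] = -(1/3)w^2 + (2/3)w + 1
L_2(w) = (w + 1)(w - 2) / [4] = (1/4)w^2 - (1/4)w - 1/2
q(w) = (-6)·L_0 + (-3)·L_1 + 4·L_2
  (-6)·L_0(w) = -(1/2)w^2 + (5/2)w - 3
  (-3)·L_1(w) = w^2 - 2w - 3
  4·L_2(w) = w^2 - w - 2
Adding term by term: (3/2)w^2 - (1/2)w - 8

q(w) = (3/2)w^2 - (1/2)w - 8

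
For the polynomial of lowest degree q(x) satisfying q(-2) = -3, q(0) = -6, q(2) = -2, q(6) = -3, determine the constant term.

L_0(x) = x(x - 2)(x - 6) / [-64] = -(1/64)x^3 + (1/8)x^2 - (3/16)x
L_1(x) = (x + 2)(x - 2)(x - 6) / [24] = (1/24)x^3 - (1/4)x^2 - (1/6)x + 1
L_2(x) = (x + 2)x(x - 6) / [-32] = -(1/32)x^3 + (1/8)x^2 + (3/8)x
L_3(x) = (x + 2)x(x - 2) / [192] = (1/192)x^3 - (1/48)x
q(x) = (-3)·L_0 + (-6)·L_1 + (-2)·L_2 + (-3)·L_3
Only the constant term is needed; take it from each L_i and combine:
(-3)·(0) + (-6)·(1) + (-2)·(0) + (-3)·(0) = -6

-6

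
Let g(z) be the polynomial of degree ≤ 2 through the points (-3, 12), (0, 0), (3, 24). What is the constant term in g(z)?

0

Build the Lagrange basis polynomials:
L_0(z) = z(z - 3) / [18] = (1/18)z^2 - (1/6)z
L_1(z) = (z + 3)(z - 3) / [-9] = -(1/9)z^2 + 1
L_2(z) = (z + 3)z / [18] = (1/18)z^2 + (1/6)z
g(z) = 12·L_0 + 0·L_1 + 24·L_2
Only the constant term is needed; take it from each L_i and combine:
12·(0) + 0·(1) + 24·(0) = 0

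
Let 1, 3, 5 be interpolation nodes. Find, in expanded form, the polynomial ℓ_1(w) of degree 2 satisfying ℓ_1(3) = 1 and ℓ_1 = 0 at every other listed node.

ℓ_1(w) = -(1/4)w^2 + (3/2)w - 5/4

ℓ_1(w) = (w - 1)(w - 5) / [(2)·(-2)]
       = (w^2 - 6w + 5) / (-4)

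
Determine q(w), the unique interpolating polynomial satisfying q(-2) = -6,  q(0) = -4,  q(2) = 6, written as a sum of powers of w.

Newton's divided differences:
q[-2,0] = (-4 - (-6)) / (0 - (-2)) = 1
q[0,2] = (6 - (-4)) / (2 - 0) = 5
q[-2,0,2] = (5 - 1) / (2 - (-2)) = 1
q(w) = -6 + 1·(w + 2) + 1·(w + 2)w
Expanding: q(w) = w^2 + 3w - 4

q(w) = w^2 + 3w - 4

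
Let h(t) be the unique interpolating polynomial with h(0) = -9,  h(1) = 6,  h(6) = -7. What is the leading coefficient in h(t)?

-44/15

The leading coefficient equals the top divided difference h[0,1,6].
h[0,1] = (6 - (-9)) / (1 - 0) = 15
h[1,6] = (-7 - 6) / (6 - 1) = -13/5
h[0,1,6] = (-13/5 - 15) / (6 - 0) = -44/15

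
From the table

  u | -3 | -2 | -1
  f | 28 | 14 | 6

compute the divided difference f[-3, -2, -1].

f[-3,-2] = (14 - 28) / (-2 - (-3)) = -14
f[-2,-1] = (6 - 14) / (-1 - (-2)) = -8
f[-3,-2,-1] = (-8 - (-14)) / (-1 - (-3)) = 3

3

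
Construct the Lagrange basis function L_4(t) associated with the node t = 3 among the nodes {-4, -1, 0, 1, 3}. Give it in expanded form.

L_4(t) = (t + 4)(t + 1)t(t - 1) / [(7)·(4)·(3)·(2)]
       = (t^4 + 4t^3 - t^2 - 4t) / (168)

L_4(t) = (1/168)t^4 + (1/42)t^3 - (1/168)t^2 - (1/42)t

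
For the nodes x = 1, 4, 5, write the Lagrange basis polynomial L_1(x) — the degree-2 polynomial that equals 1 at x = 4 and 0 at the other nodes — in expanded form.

L_1(x) = (x - 1)(x - 5) / [(3)·(-1)]
       = (x^2 - 6x + 5) / (-3)

L_1(x) = -(1/3)x^2 + 2x - 5/3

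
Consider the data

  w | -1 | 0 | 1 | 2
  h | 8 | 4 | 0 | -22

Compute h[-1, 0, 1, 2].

-3

h[-1,0] = (4 - 8) / (0 - (-1)) = -4
h[0,1] = (0 - 4) / (1 - 0) = -4
h[1,2] = (-22 - 0) / (2 - 1) = -22
h[-1,0,1] = (-4 - (-4)) / (1 - (-1)) = 0
h[0,1,2] = (-22 - (-4)) / (2 - 0) = -9
h[-1,0,1,2] = (-9 - 0) / (2 - (-1)) = -3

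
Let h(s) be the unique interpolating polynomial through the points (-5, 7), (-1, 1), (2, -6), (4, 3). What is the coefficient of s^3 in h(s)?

Build the Lagrange basis polynomials:
L_0(s) = (s + 1)(s - 2)(s - 4) / [-252] = -(1/252)s^3 + (5/252)s^2 - (1/126)s - 2/63
L_1(s) = (s + 5)(s - 2)(s - 4) / [60] = (1/60)s^3 - (1/60)s^2 - (11/30)s + 2/3
L_2(s) = (s + 5)(s + 1)(s - 4) / [-42] = -(1/42)s^3 - (1/21)s^2 + (19/42)s + 10/21
L_3(s) = (s + 5)(s + 1)(s - 2) / [90] = (1/90)s^3 + (2/45)s^2 - (7/90)s - 1/9
h(s) = 7·L_0 + 1·L_1 + (-6)·L_2 + 3·L_3
Only the coefficient of s^3 is needed; take it from each L_i and combine:
7·(-1/252) + 1·(1/60) + (-6)·(-1/42) + 3·(1/90) = 52/315

52/315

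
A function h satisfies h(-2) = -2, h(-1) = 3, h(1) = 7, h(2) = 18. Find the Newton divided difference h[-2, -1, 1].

-1

h[-2,-1] = (3 - (-2)) / (-1 - (-2)) = 5
h[-1,1] = (7 - 3) / (1 - (-1)) = 2
h[-2,-1,1] = (2 - 5) / (1 - (-2)) = -1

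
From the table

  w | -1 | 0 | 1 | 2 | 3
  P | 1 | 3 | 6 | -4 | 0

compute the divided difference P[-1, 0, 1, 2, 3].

41/24

P[-1,0] = (3 - 1) / (0 - (-1)) = 2
P[0,1] = (6 - 3) / (1 - 0) = 3
P[1,2] = (-4 - 6) / (2 - 1) = -10
P[2,3] = (0 - (-4)) / (3 - 2) = 4
P[-1,0,1] = (3 - 2) / (1 - (-1)) = 1/2
P[0,1,2] = (-10 - 3) / (2 - 0) = -13/2
P[1,2,3] = (4 - (-10)) / (3 - 1) = 7
P[-1,0,1,2] = (-13/2 - 1/2) / (2 - (-1)) = -7/3
P[0,1,2,3] = (7 - (-13/2)) / (3 - 0) = 9/2
P[-1,0,1,2,3] = (9/2 - (-7/3)) / (3 - (-1)) = 41/24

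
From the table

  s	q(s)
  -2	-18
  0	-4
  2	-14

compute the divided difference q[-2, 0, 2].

-3

q[-2,0] = (-4 - (-18)) / (0 - (-2)) = 7
q[0,2] = (-14 - (-4)) / (2 - 0) = -5
q[-2,0,2] = (-5 - 7) / (2 - (-2)) = -3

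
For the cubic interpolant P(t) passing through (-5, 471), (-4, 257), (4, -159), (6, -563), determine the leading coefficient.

-3

Build the Lagrange basis polynomials:
L_0(t) = (t + 4)(t - 4)(t - 6) / [-99] = -(1/99)t^3 + (2/33)t^2 + (16/99)t - 32/33
L_1(t) = (t + 5)(t - 4)(t - 6) / [80] = (1/80)t^3 - (1/16)t^2 - (13/40)t + 3/2
L_2(t) = (t + 5)(t + 4)(t - 6) / [-144] = -(1/144)t^3 - (1/48)t^2 + (17/72)t + 5/6
L_3(t) = (t + 5)(t + 4)(t - 4) / [220] = (1/220)t^3 + (1/44)t^2 - (4/55)t - 4/11
P(t) = 471·L_0 + 257·L_1 + (-159)·L_2 + (-563)·L_3
Only the coefficient of t^3 is needed; take it from each L_i and combine:
471·(-1/99) + 257·(1/80) + (-159)·(-1/144) + (-563)·(1/220) = -3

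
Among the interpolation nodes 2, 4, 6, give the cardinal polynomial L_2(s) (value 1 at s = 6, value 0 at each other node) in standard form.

L_2(s) = (s - 2)(s - 4) / [(4)·(2)]
       = (s^2 - 6s + 8) / (8)

L_2(s) = (1/8)s^2 - (3/4)s + 1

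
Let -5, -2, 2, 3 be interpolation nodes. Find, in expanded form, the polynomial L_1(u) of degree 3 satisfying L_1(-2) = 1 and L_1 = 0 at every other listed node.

L_1(u) = (u + 5)(u - 2)(u - 3) / [(3)·(-4)·(-5)]
       = (u^3 - 19u + 30) / (60)

L_1(u) = (1/60)u^3 - (19/60)u + 1/2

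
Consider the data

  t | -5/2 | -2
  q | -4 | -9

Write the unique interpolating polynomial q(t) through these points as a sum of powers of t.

q(t) = -10t - 29

L_0(t) = (t + 2) / [-1/2] = -2t - 4
L_1(t) = (t + 5/2) / [1/2] = 2t + 5
q(t) = (-4)·L_0 + (-9)·L_1
  (-4)·L_0(t) = 8t + 16
  (-9)·L_1(t) = -18t - 45
Adding term by term: -10t - 29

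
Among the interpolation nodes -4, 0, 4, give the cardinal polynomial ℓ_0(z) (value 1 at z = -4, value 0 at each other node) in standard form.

ℓ_0(z) = (1/32)z^2 - (1/8)z

ℓ_0(z) = z(z - 4) / [(-4)·(-8)]
       = (z^2 - 4z) / (32)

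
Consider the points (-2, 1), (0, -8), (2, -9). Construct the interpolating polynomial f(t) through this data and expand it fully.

f(t) = t^2 - (5/2)t - 8

L_0(t) = t(t - 2) / [8] = (1/8)t^2 - (1/4)t
L_1(t) = (t + 2)(t - 2) / [-4] = -(1/4)t^2 + 1
L_2(t) = (t + 2)t / [8] = (1/8)t^2 + (1/4)t
f(t) = 1·L_0 + (-8)·L_1 + (-9)·L_2
  1·L_0(t) = (1/8)t^2 - (1/4)t
  (-8)·L_1(t) = 2t^2 - 8
  (-9)·L_2(t) = -(9/8)t^2 - (9/4)t
Adding term by term: t^2 - (5/2)t - 8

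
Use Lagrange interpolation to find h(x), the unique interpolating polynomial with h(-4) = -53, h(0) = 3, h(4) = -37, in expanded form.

Build the Lagrange basis polynomials:
L_0(x) = x(x - 4) / [32] = (1/32)x^2 - (1/8)x
L_1(x) = (x + 4)(x - 4) / [-16] = -(1/16)x^2 + 1
L_2(x) = (x + 4)x / [32] = (1/32)x^2 + (1/8)x
h(x) = (-53)·L_0 + 3·L_1 + (-37)·L_2
  (-53)·L_0(x) = -(53/32)x^2 + (53/8)x
  3·L_1(x) = -(3/16)x^2 + 3
  (-37)·L_2(x) = -(37/32)x^2 - (37/8)x
Adding term by term: -3x^2 + 2x + 3

h(x) = -3x^2 + 2x + 3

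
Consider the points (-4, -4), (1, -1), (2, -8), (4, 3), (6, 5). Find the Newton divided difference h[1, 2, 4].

h[1,2] = (-8 - (-1)) / (2 - 1) = -7
h[2,4] = (3 - (-8)) / (4 - 2) = 11/2
h[1,2,4] = (11/2 - (-7)) / (4 - 1) = 25/6

25/6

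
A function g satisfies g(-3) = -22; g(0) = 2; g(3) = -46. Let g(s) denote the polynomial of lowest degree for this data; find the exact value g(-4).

-46

Evaluate each Lagrange basis at s = -4:
L_0(-4) = (-4)·(-7)/[(-3)·(-6)] = 14/9
L_1(-4) = (-1)·(-7)/[(3)·(-3)] = -7/9
L_2(-4) = (-1)·(-4)/[(6)·(3)] = 2/9
Sum: (-22)·(14/9) + 2·(-7/9) + (-46)·(2/9) = -46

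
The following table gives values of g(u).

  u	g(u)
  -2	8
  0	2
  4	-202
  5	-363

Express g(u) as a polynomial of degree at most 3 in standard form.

g(u) = -2u^3 - 4u^2 - 3u + 2

L_0(u) = u(u - 4)(u - 5) / [-84] = -(1/84)u^3 + (3/28)u^2 - (5/21)u
L_1(u) = (u + 2)(u - 4)(u - 5) / [40] = (1/40)u^3 - (7/40)u^2 + (1/20)u + 1
L_2(u) = (u + 2)u(u - 5) / [-24] = -(1/24)u^3 + (1/8)u^2 + (5/12)u
L_3(u) = (u + 2)u(u - 4) / [35] = (1/35)u^3 - (2/35)u^2 - (8/35)u
g(u) = 8·L_0 + 2·L_1 + (-202)·L_2 + (-363)·L_3
  8·L_0(u) = -(2/21)u^3 + (6/7)u^2 - (40/21)u
  2·L_1(u) = (1/20)u^3 - (7/20)u^2 + (1/10)u + 2
  (-202)·L_2(u) = (101/12)u^3 - (101/4)u^2 - (505/6)u
  (-363)·L_3(u) = -(363/35)u^3 + (726/35)u^2 + (2904/35)u
Adding term by term: -2u^3 - 4u^2 - 3u + 2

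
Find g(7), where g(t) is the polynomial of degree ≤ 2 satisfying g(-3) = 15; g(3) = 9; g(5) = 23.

L_0(7) = (4)·(2)/[(-6)·(-8)] = 1/6
L_1(7) = (10)·(2)/[(6)·(-2)] = -5/3
L_2(7) = (10)·(4)/[(8)·(2)] = 5/2
Sum: 15·(1/6) + 9·(-5/3) + 23·(5/2) = 45

45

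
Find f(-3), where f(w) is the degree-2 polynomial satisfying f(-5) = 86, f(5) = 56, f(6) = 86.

32

L_0(-3) = (-8)·(-9)/[(-10)·(-11)] = 36/55
L_1(-3) = (2)·(-9)/[(10)·(-1)] = 9/5
L_2(-3) = (2)·(-8)/[(11)·(1)] = -16/11
Sum: 86·(36/55) + 56·(9/5) + 86·(-16/11) = 32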